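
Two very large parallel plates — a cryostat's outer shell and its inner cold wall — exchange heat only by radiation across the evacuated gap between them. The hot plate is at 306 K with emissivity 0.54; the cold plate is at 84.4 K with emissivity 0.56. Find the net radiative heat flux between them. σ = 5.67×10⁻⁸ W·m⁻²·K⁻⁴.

q ≈ 187 W/m²

For two infinite grey parallel plates, q = σ(T₁⁴ − T₂⁴)/(1/ε₁ + 1/ε₂ − 1).
T₁⁴ − T₂⁴ = 8.768×10⁹ − 5.074×10⁷ = 8.717×10⁹ K⁴.
1/ε₁ + 1/ε₂ − 1 = 1.852 + 1.786 − 1 = 2.638.
q = 5.67×10⁻⁸ × 8.717×10⁹ / 2.638.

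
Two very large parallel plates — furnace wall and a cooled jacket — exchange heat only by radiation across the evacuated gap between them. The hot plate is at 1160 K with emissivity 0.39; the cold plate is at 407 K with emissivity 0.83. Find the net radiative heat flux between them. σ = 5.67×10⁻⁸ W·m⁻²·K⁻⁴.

q ≈ 36500 W/m²

For two infinite grey parallel plates, q = σ(T₁⁴ − T₂⁴)/(1/ε₁ + 1/ε₂ − 1).
T₁⁴ − T₂⁴ = 1.811×10¹² − 2.744×10¹⁰ = 1.783×10¹² K⁴.
1/ε₁ + 1/ε₂ − 1 = 2.564 + 1.205 − 1 = 2.769.
q = 5.67×10⁻⁸ × 1.783×10¹² / 2.769.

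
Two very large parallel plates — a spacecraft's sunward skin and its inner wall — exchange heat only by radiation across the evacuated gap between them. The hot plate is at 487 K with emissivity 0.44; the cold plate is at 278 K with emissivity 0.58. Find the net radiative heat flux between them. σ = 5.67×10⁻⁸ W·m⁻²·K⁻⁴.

q ≈ 951 W/m²

For two infinite grey parallel plates, q = σ(T₁⁴ − T₂⁴)/(1/ε₁ + 1/ε₂ − 1).
T₁⁴ − T₂⁴ = 5.625×10¹⁰ − 5.973×10⁹ = 5.028×10¹⁰ K⁴.
1/ε₁ + 1/ε₂ − 1 = 2.273 + 1.724 − 1 = 2.997.
q = 5.67×10⁻⁸ × 5.028×10¹⁰ / 2.997.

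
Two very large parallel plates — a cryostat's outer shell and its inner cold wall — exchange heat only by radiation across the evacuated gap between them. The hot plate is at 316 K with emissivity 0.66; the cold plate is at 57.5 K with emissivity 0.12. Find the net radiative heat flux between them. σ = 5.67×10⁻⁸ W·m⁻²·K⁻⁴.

For two infinite grey parallel plates, q = σ(T₁⁴ − T₂⁴)/(1/ε₁ + 1/ε₂ − 1).
T₁⁴ − T₂⁴ = 9.971×10⁹ − 1.093×10⁷ = 9.960×10⁹ K⁴.
1/ε₁ + 1/ε₂ − 1 = 1.515 + 8.333 − 1 = 8.848.
q = 5.67×10⁻⁸ × 9.960×10⁹ / 8.848.

q ≈ 63.8 W/m²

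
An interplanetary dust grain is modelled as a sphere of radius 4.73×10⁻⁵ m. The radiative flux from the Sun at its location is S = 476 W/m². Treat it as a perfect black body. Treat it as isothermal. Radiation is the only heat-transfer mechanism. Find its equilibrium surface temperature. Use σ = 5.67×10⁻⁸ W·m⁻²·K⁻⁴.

T ≈ 214 K

At equilibrium, absorbed power = emitted power.
Absorbing cross-section = πr² = 7.029×10⁻⁹ m²; emitting surface = 4πr² = 2.811×10⁻⁸ m² (ratio 4).
S·A_cross = εσ·A_surf·T⁴  ⇒  T⁴ = S/(4σ).
T⁴ = 1.00·476/(4·5.67×10⁻⁸) = 2.099×10⁹ K⁴.
T = (2.099×10⁹)^(1/4).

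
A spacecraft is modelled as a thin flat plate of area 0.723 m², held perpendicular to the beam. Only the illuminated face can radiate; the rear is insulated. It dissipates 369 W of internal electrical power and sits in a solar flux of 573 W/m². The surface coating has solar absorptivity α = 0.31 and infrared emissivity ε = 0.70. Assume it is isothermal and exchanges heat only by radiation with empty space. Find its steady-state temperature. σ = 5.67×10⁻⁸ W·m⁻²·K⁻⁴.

T ≈ 363 K

At steady state, absorbed solar power + internal power = radiated power.
Absorbed: α·S·A_cross = 0.31·573·0.7230 = 128.4 W (cross-section A).
Total input = 128.4 + 369 = 497.4 W.
Radiated: εσ·A_surf·T⁴ with A_surf = A = 0.7230 m².
T⁴ = 497.4/(0.70·5.67×10⁻⁸·0.7230) = 1.733×10¹⁰ K⁴.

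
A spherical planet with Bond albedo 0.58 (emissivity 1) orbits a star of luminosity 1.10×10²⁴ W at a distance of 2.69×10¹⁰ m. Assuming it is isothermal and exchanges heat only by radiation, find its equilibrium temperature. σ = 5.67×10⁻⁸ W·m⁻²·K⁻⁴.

First find the stellar flux at distance d: S = L/(4πd²) = 1.10×10²⁴/(4π·(2.69×10¹⁰)²) = 121.0 W/m².
For an isothermal sphere, absorbed (1−a)S·πr² = emitted σ·4πr²·T⁴, so T⁴ = (1−a)S/(4σ).
T⁴ = 0.420·121.0/(4·5.67×10⁻⁸) = 2.240×10⁸ K⁴.

T ≈ 122 K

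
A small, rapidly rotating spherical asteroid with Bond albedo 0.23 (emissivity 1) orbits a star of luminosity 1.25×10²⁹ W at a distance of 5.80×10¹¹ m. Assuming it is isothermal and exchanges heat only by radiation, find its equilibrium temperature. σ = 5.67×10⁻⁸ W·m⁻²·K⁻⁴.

First find the stellar flux at distance d: S = L/(4πd²) = 1.25×10²⁹/(4π·(5.80×10¹¹)²) = 29570 W/m².
For an isothermal sphere, absorbed (1−a)S·πr² = emitted σ·4πr²·T⁴, so T⁴ = (1−a)S/(4σ).
T⁴ = 0.770·29570/(4·5.67×10⁻⁸) = 1.004×10¹¹ K⁴.

T ≈ 563 K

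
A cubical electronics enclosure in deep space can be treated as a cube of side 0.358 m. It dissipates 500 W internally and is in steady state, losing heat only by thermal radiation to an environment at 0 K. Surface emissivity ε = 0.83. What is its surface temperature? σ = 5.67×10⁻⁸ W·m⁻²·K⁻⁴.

T ≈ 343 K

Steady state: internal power = radiated power, P = εσA T⁴.
Radiating area A = 6L² = 0.7690 m².
T⁴ = P/(εσA) = 500/(0.83·5.67×10⁻⁸·0.7690) = 1.382×10¹⁰ K⁴.
T = (1.382×10¹⁰)^(1/4).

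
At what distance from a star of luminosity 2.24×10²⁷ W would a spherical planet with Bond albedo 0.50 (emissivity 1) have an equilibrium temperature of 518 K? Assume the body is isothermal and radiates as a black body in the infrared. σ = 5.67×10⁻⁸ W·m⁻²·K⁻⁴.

For an isothermal black-emitting sphere, (1−a)S·πr² = σ·4πr²·T⁴ ⇒ S = 4σT⁴/(1−a).
S = 4·5.67×10⁻⁸·(518)⁴/0.500 = 32660 W/m².
Flux falls as S = L/(4πd²), so d = √(L/(4πS)) = √(2.24×10²⁷/(4π·32660)).

d ≈ 7.39×10¹⁰ m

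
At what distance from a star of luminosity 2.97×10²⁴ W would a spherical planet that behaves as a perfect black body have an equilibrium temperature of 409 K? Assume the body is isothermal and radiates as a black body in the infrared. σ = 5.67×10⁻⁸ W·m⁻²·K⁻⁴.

d ≈ 6.10×10⁹ m

For an isothermal black-emitting sphere, (1−a)S·πr² = σ·4πr²·T⁴ ⇒ S = 4σT⁴/(1−a).
S = 4·5.67×10⁻⁸·(409)⁴/1.00 = 6347 W/m².
Flux falls as S = L/(4πd²), so d = √(L/(4πS)) = √(2.97×10²⁴/(4π·6347)).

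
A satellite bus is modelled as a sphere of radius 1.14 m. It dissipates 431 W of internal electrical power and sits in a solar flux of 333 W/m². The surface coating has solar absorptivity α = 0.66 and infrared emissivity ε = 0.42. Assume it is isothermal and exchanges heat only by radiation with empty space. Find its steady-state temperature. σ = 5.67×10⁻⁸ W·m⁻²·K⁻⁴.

T ≈ 242 K

At steady state, absorbed solar power + internal power = radiated power.
Absorbed: α·S·A_cross = 0.66·333·4.083 = 897.3 W (cross-section πr²).
Total input = 897.3 + 431 = 1328 W.
Radiated: εσ·A_surf·T⁴ with A_surf = 4πr² = 16.33 m².
T⁴ = 1328/(0.42·5.67×10⁻⁸·16.33) = 3.415×10⁹ K⁴.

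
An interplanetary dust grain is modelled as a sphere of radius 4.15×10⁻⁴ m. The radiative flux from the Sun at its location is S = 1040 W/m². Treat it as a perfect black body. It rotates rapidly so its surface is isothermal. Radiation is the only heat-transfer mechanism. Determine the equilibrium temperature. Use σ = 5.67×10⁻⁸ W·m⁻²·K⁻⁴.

At equilibrium, absorbed power = emitted power.
Absorbing cross-section = πr² = 5.411×10⁻⁷ m²; emitting surface = 4πr² = 2.164×10⁻⁶ m² (ratio 4).
S·A_cross = εσ·A_surf·T⁴  ⇒  T⁴ = S/(4σ).
T⁴ = 1.00·1040/(4·5.67×10⁻⁸) = 4.586×10⁹ K⁴.
T = (4.586×10⁹)^(1/4).

T ≈ 260 K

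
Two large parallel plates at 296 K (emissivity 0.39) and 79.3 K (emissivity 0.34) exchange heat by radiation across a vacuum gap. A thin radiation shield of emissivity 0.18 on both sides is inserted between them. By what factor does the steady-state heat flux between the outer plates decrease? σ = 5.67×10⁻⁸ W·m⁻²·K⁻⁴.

factor ≈ 3.24

Without shield: q₀ = σΔ(T⁴)/(1/ε₁+1/ε₂−1) with denominator 4.505.
With shield the two gaps are in series; the resistances add: (1/ε₁+1/ε_s−1)+(1/ε_s+1/ε₂−1) = 7.120+7.497 = 14.62.
Heat-flux ratio q₀/q = 14.62/4.505.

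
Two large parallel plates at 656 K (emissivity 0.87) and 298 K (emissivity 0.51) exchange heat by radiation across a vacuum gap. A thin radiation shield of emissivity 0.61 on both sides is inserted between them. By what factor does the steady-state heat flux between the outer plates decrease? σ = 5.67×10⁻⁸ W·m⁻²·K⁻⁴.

Without shield: q₀ = σΔ(T⁴)/(1/ε₁+1/ε₂−1) with denominator 2.110.
With shield the two gaps are in series; the resistances add: (1/ε₁+1/ε_s−1)+(1/ε_s+1/ε₂−1) = 1.789+2.600 = 4.389.
Heat-flux ratio q₀/q = 4.389/2.110.

factor ≈ 2.08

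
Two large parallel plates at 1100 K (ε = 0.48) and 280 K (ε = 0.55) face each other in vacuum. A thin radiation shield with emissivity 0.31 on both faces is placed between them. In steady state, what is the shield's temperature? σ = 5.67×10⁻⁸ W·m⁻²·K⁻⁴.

T_s ≈ 919 K

In steady state the net flux on the hot side equals that on the cold side.
σ(T₁⁴−T_s⁴)/D₁ = σ(T_s⁴−T₂⁴)/D₂, with D₁ = 1/ε₁+1/ε_s−1 = 4.309, D₂ = 1/ε_s+1/ε₂−1 = 4.044.
Solve for T_s⁴: T_s⁴ = (D₂·T₁⁴ + D₁·T₂⁴)/(D₁+D₂) = 7.120×10¹¹ K⁴.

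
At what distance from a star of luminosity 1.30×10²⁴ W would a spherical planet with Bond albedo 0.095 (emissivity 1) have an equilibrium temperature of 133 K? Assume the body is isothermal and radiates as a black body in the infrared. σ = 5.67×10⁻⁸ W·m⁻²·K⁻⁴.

d ≈ 3.63×10¹⁰ m

For an isothermal black-emitting sphere, (1−a)S·πr² = σ·4πr²·T⁴ ⇒ S = 4σT⁴/(1−a).
S = 4·5.67×10⁻⁸·(133)⁴/0.905 = 78.42 W/m².
Flux falls as S = L/(4πd²), so d = √(L/(4πS)) = √(1.30×10²⁴/(4π·78.42)).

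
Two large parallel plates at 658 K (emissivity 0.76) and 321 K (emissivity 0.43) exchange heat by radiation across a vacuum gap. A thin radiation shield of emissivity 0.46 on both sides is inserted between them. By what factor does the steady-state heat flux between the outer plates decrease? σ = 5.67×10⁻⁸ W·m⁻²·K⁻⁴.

factor ≈ 2.27

Without shield: q₀ = σΔ(T⁴)/(1/ε₁+1/ε₂−1) with denominator 2.641.
With shield the two gaps are in series; the resistances add: (1/ε₁+1/ε_s−1)+(1/ε_s+1/ε₂−1) = 2.490+3.499 = 5.989.
Heat-flux ratio q₀/q = 5.989/2.641.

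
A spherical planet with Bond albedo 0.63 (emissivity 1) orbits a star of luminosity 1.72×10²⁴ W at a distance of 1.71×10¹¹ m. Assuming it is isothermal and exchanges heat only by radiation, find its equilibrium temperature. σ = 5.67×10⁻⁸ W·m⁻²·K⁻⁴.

First find the stellar flux at distance d: S = L/(4πd²) = 1.72×10²⁴/(4π·(1.71×10¹¹)²) = 4.681 W/m².
For an isothermal sphere, absorbed (1−a)S·πr² = emitted σ·4πr²·T⁴, so T⁴ = (1−a)S/(4σ).
T⁴ = 0.370·4.681/(4·5.67×10⁻⁸) = 7.636×10⁶ K⁴.

T ≈ 52.6 K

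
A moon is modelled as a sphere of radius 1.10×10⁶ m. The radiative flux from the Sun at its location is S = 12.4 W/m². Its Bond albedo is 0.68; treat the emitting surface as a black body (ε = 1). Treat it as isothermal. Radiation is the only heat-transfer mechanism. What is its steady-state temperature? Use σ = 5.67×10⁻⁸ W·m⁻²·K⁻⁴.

T ≈ 64.7 K

At equilibrium, absorbed power = emitted power.
Absorbing cross-section = πr² = 3.801×10¹² m²; emitting surface = 4πr² = 1.521×10¹³ m² (ratio 4).
(1−a)S·A_cross = εσ·A_surf·T⁴  ⇒  T⁴ = (1−a)S/(4σ).
T⁴ = 0.320·12.4/(4·5.67×10⁻⁸) = 1.750×10⁷ K⁴.
T = (1.750×10⁷)^(1/4).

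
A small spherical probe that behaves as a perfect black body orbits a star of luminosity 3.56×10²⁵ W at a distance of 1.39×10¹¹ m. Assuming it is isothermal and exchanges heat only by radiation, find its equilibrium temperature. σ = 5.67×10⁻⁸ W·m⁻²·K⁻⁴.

T ≈ 159 K

First find the stellar flux at distance d: S = L/(4πd²) = 3.56×10²⁵/(4π·(1.39×10¹¹)²) = 146.6 W/m².
For an isothermal sphere, absorbed (1−a)S·πr² = emitted σ·4πr²·T⁴, so T⁴ = (1−a)S/(4σ).
T⁴ = 1.00·146.6/(4·5.67×10⁻⁸) = 6.465×10⁸ K⁴.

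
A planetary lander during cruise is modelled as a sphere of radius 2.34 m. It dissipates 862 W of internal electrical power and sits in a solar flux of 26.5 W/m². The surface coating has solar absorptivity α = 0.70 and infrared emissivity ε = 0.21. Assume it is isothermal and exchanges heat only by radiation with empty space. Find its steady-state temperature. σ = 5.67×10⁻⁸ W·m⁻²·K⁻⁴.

At steady state, absorbed solar power + internal power = radiated power.
Absorbed: α·S·A_cross = 0.70·26.5·17.20 = 319.1 W (cross-section πr²).
Total input = 319.1 + 862 = 1181 W.
Radiated: εσ·A_surf·T⁴ with A_surf = 4πr² = 68.81 m².
T⁴ = 1181/(0.21·5.67×10⁻⁸·68.81) = 1.442×10⁹ K⁴.

T ≈ 195 K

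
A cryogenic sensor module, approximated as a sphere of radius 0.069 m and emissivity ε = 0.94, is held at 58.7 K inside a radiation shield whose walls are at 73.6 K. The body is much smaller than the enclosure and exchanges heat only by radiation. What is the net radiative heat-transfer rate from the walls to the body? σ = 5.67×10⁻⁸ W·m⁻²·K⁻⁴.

For a small grey body in a large enclosure: P_net = εσA(T_body⁴ − T_wall⁴).
A = 4πr² = 0.05983 m²; T_body⁴ − T_wall⁴ = 1.187×10⁷ − 2.934×10⁷ = -1.747×10⁷ K⁴.
|P_net| = 0.94·5.67×10⁻⁸·0.05983·1.747×10⁷.

P_net ≈ 0.0557 W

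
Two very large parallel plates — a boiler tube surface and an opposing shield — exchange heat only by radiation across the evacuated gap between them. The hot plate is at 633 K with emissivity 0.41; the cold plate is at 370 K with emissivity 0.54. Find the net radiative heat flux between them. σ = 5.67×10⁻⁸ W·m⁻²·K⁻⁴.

q ≈ 2440 W/m²

For two infinite grey parallel plates, q = σ(T₁⁴ − T₂⁴)/(1/ε₁ + 1/ε₂ − 1).
T₁⁴ − T₂⁴ = 1.606×10¹¹ − 1.874×10¹⁰ = 1.418×10¹¹ K⁴.
1/ε₁ + 1/ε₂ − 1 = 2.439 + 1.852 − 1 = 3.291.
q = 5.67×10⁻⁸ × 1.418×10¹¹ / 3.291.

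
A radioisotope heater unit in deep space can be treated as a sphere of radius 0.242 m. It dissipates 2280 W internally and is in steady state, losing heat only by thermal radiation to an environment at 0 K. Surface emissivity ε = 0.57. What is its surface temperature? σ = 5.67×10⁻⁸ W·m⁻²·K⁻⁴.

Steady state: internal power = radiated power, P = εσA T⁴.
Radiating area A = 4πr² = 0.7359 m².
T⁴ = P/(εσA) = 2280/(0.57·5.67×10⁻⁸·0.7359) = 9.586×10¹⁰ K⁴.
T = (9.586×10¹⁰)^(1/4).

T ≈ 556 K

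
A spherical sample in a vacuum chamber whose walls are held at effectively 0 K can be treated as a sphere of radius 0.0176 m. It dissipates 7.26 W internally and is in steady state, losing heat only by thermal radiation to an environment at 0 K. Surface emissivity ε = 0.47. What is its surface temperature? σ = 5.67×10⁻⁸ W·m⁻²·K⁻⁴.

T ≈ 514 K

Steady state: internal power = radiated power, P = εσA T⁴.
Radiating area A = 4πr² = 0.003893 m².
T⁴ = P/(εσA) = 7.26/(0.47·5.67×10⁻⁸·0.003893) = 6.999×10¹⁰ K⁴.
T = (6.999×10¹⁰)^(1/4).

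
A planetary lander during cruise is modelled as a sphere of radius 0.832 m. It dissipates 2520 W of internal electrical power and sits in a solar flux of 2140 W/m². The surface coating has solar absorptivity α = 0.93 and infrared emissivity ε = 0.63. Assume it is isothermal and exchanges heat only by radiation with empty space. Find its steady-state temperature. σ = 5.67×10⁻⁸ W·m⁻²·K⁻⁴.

T ≈ 385 K

At steady state, absorbed solar power + internal power = radiated power.
Absorbed: α·S·A_cross = 0.93·2140·2.175 = 4328 W (cross-section πr²).
Total input = 4328 + 2520 = 6848 W.
Radiated: εσ·A_surf·T⁴ with A_surf = 4πr² = 8.699 m².
T⁴ = 6848/(0.63·5.67×10⁻⁸·8.699) = 2.204×10¹⁰ K⁴.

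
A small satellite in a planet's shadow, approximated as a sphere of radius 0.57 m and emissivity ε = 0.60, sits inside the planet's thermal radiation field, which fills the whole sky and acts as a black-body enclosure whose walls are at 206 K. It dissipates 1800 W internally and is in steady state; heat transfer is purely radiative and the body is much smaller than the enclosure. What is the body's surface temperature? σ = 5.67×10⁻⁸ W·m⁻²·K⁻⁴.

For a small grey body in a large enclosure, net radiated power = εσA(T⁴ − T_w⁴).
Steady state: P = εσA(T⁴ − T_w⁴) with A = 4πr² = 4.083 m².
T⁴ = P/(εσA) + T_w⁴ = 1800/(0.60·5.67×10⁻⁸·4.083) + (206)⁴
    = 1.296×10¹⁰ + 1.801×10⁹ = 1.476×10¹⁰ K⁴.

T ≈ 349 K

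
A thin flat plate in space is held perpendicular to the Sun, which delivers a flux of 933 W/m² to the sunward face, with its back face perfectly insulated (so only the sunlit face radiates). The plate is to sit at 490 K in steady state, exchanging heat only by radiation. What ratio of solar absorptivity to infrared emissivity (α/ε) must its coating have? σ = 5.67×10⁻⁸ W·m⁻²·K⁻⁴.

Balance: αS·A = εσ·1A·T⁴ ⇒ α/ε = σT⁴/S.
α/ε = 5.67×10⁻⁸·(490)⁴/933 = 5.67×10⁻⁸·5.765×10¹⁰/933.

α/ε ≈ 3.50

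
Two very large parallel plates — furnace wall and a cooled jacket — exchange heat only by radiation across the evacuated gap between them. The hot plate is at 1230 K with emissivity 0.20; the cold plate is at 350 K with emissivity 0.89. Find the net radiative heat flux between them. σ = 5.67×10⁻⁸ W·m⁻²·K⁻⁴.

For two infinite grey parallel plates, q = σ(T₁⁴ − T₂⁴)/(1/ε₁ + 1/ε₂ − 1).
T₁⁴ − T₂⁴ = 2.289×10¹² − 1.501×10¹⁰ = 2.274×10¹² K⁴.
1/ε₁ + 1/ε₂ − 1 = 5.000 + 1.124 − 1 = 5.124.
q = 5.67×10⁻⁸ × 2.274×10¹² / 5.124.

q ≈ 25200 W/m²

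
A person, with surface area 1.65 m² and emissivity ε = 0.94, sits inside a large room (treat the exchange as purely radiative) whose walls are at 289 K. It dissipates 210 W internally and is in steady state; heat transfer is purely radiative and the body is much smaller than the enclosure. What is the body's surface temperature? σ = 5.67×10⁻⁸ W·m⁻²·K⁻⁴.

T ≈ 311 K

For a small grey body in a large enclosure, net radiated power = εσA(T⁴ − T_w⁴).
Steady state: P = εσA(T⁴ − T_w⁴) with A = 1.65 m².
T⁴ = P/(εσA) + T_w⁴ = 210/(0.94·5.67×10⁻⁸·1.650) + (289)⁴
    = 2.388×10⁹ + 6.976×10⁹ = 9.364×10⁹ K⁴.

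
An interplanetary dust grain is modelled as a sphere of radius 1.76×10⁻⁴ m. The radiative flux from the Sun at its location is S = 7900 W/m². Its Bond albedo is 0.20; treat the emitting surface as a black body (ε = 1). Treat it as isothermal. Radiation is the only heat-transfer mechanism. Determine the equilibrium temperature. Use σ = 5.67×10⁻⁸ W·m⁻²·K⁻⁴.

At equilibrium, absorbed power = emitted power.
Absorbing cross-section = πr² = 9.731×10⁻⁸ m²; emitting surface = 4πr² = 3.893×10⁻⁷ m² (ratio 4).
(1−a)S·A_cross = εσ·A_surf·T⁴  ⇒  T⁴ = (1−a)S/(4σ).
T⁴ = 0.800·7900/(4·5.67×10⁻⁸) = 2.787×10¹⁰ K⁴.
T = (2.787×10¹⁰)^(1/4).

T ≈ 409 K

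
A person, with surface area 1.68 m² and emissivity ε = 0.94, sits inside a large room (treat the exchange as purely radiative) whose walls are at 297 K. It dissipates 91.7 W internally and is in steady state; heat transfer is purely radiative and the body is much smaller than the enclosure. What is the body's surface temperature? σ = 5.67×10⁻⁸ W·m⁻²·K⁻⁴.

T ≈ 306 K

For a small grey body in a large enclosure, net radiated power = εσA(T⁴ − T_w⁴).
Steady state: P = εσA(T⁴ − T_w⁴) with A = 1.68 m².
T⁴ = P/(εσA) + T_w⁴ = 91.7/(0.94·5.67×10⁻⁸·1.680) + (297)⁴
    = 1.024×10⁹ + 7.781×10⁹ = 8.805×10⁹ K⁴.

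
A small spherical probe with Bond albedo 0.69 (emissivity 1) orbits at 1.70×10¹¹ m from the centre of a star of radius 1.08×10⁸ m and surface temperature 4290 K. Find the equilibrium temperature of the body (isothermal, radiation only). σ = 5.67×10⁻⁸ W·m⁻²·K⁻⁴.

T ≈ 57.1 K

The star's surface emits σT_*⁴; at distance d the flux is S = σT_*⁴(R_*/d)².
S = 5.67×10⁻⁸·(4290)⁴·(1.08×10⁸/1.70×10¹¹)² = 7.751 W/m².
For an isothermal sphere T⁴ = (1−a)S/(4σ) = 1.059×10⁷ K⁴.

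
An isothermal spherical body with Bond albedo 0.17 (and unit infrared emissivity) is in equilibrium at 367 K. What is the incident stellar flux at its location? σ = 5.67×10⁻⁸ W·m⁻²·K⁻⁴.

(1−a)S·πr² = σ·4πr²·T⁴ ⇒ S = 4σT⁴/(1−a).
S = 4·5.67×10⁻⁸·1.814×10¹⁰/0.830.

S ≈ 4960 W/m²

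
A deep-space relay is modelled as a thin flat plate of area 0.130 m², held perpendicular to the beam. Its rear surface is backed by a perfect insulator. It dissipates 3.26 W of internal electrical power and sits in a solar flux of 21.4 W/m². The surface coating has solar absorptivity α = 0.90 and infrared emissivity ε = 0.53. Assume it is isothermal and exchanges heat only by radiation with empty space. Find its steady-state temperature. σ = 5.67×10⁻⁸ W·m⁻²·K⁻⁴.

At steady state, absorbed solar power + internal power = radiated power.
Absorbed: α·S·A_cross = 0.90·21.4·0.1300 = 2.504 W (cross-section A).
Total input = 2.504 + 3.26 = 5.764 W.
Radiated: εσ·A_surf·T⁴ with A_surf = A = 0.1300 m².
T⁴ = 5.764/(0.53·5.67×10⁻⁸·0.1300) = 1.475×10⁹ K⁴.

T ≈ 196 K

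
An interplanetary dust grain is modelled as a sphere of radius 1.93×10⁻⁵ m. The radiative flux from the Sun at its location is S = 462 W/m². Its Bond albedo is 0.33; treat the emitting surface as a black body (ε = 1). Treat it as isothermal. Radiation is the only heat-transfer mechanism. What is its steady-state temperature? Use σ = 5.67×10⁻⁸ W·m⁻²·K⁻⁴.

At equilibrium, absorbed power = emitted power.
Absorbing cross-section = πr² = 1.170×10⁻⁹ m²; emitting surface = 4πr² = 4.681×10⁻⁹ m² (ratio 4).
(1−a)S·A_cross = εσ·A_surf·T⁴  ⇒  T⁴ = (1−a)S/(4σ).
T⁴ = 0.670·462/(4·5.67×10⁻⁸) = 1.365×10⁹ K⁴.
T = (1.365×10⁹)^(1/4).

T ≈ 192 K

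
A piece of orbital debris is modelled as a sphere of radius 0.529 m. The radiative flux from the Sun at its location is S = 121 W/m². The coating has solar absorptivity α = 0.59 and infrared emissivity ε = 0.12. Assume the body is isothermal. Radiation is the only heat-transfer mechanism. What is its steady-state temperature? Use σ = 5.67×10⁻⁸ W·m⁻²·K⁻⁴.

T ≈ 226 K

At equilibrium, absorbed power = emitted power.
Absorbing cross-section = πr² = 0.8791 m²; emitting surface = 4πr² = 3.517 m² (ratio 4).
αS·A_cross = εσ·A_surf·T⁴  ⇒  T⁴ = αS/(ε·4σ).
T⁴ = 0.590·121/(0.12·4·5.67×10⁻⁸) = 2.623×10⁹ K⁴.
T = (2.623×10⁹)^(1/4).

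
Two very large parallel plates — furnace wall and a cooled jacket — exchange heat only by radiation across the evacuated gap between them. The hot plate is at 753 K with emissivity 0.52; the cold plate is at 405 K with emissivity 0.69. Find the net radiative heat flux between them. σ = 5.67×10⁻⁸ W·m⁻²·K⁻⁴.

For two infinite grey parallel plates, q = σ(T₁⁴ − T₂⁴)/(1/ε₁ + 1/ε₂ − 1).
T₁⁴ − T₂⁴ = 3.215×10¹¹ − 2.690×10¹⁰ = 2.946×10¹¹ K⁴.
1/ε₁ + 1/ε₂ − 1 = 1.923 + 1.449 − 1 = 2.372.
q = 5.67×10⁻⁸ × 2.946×10¹¹ / 2.372.

q ≈ 7040 W/m²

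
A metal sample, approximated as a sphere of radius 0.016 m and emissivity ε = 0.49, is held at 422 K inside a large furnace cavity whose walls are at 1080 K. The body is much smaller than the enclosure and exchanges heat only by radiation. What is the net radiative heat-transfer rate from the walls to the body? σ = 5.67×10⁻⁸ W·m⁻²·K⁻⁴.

P_net ≈ 119 W

For a small grey body in a large enclosure: P_net = εσA(T_body⁴ − T_wall⁴).
A = 4πr² = 0.003217 m²; T_body⁴ − T_wall⁴ = 3.171×10¹⁰ − 1.360×10¹² = -1.329×10¹² K⁴.
|P_net| = 0.49·5.67×10⁻⁸·0.003217·1.329×10¹².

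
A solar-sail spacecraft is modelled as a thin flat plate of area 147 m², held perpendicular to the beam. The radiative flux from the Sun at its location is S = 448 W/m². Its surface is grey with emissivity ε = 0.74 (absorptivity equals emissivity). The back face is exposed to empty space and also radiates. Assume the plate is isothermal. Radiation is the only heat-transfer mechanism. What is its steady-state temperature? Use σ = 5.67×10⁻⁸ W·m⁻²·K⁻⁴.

At equilibrium, absorbed power = emitted power.
Absorbing cross-section = A = 147.0 m²; emitting surface = 2A = 294.0 m² (ratio 2).
εS·A_cross = εσ·A_surf·T⁴  ⇒  T⁴ = S/(2σ)   (ε cancels).
T⁴ = 448/(2·5.67×10⁻⁸) = 3.951×10⁹ K⁴.
T = (3.951×10⁹)^(1/4).

T ≈ 251 K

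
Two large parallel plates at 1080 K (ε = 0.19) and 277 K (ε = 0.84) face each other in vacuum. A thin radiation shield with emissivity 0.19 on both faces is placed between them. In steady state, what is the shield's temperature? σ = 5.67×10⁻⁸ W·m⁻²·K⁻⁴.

In steady state the net flux on the hot side equals that on the cold side.
σ(T₁⁴−T_s⁴)/D₁ = σ(T_s⁴−T₂⁴)/D₂, with D₁ = 1/ε₁+1/ε_s−1 = 9.526, D₂ = 1/ε_s+1/ε₂−1 = 5.454.
Solve for T_s⁴: T_s⁴ = (D₂·T₁⁴ + D₁·T₂⁴)/(D₁+D₂) = 4.990×10¹¹ K⁴.

T_s ≈ 840 K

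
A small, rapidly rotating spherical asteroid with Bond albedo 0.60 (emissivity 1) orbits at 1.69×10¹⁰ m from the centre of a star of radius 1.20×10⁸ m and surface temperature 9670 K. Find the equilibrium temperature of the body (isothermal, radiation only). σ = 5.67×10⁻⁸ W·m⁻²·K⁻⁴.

T ≈ 458 K

The star's surface emits σT_*⁴; at distance d the flux is S = σT_*⁴(R_*/d)².
S = 5.67×10⁻⁸·(9670)⁴·(1.20×10⁸/1.69×10¹⁰)² = 25000 W/m².
For an isothermal sphere T⁴ = (1−a)S/(4σ) = 4.409×10¹⁰ K⁴.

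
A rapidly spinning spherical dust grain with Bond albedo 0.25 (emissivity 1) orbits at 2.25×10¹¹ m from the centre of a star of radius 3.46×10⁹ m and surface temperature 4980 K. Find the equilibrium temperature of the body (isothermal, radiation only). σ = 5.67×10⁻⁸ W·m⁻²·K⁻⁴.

T ≈ 406 K

The star's surface emits σT_*⁴; at distance d the flux is S = σT_*⁴(R_*/d)².
S = 5.67×10⁻⁸·(4980)⁴·(3.46×10⁹/2.25×10¹¹)² = 8247 W/m².
For an isothermal sphere T⁴ = (1−a)S/(4σ) = 2.727×10¹⁰ K⁴.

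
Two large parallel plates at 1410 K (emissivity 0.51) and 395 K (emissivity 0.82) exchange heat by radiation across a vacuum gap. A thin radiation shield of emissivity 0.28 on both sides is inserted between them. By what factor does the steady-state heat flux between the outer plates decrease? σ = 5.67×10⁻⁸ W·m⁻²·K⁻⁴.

factor ≈ 3.82

Without shield: q₀ = σΔ(T⁴)/(1/ε₁+1/ε₂−1) with denominator 2.180.
With shield the two gaps are in series; the resistances add: (1/ε₁+1/ε_s−1)+(1/ε_s+1/ε₂−1) = 4.532+3.791 = 8.323.
Heat-flux ratio q₀/q = 8.323/2.180.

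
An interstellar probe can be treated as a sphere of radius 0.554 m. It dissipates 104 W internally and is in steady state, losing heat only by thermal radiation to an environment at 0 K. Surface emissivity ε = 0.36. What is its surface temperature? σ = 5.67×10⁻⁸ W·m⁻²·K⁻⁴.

Steady state: internal power = radiated power, P = εσA T⁴.
Radiating area A = 4πr² = 3.857 m².
T⁴ = P/(εσA) = 104/(0.36·5.67×10⁻⁸·3.857) = 1.321×10⁹ K⁴.
T = (1.321×10⁹)^(1/4).

T ≈ 191 K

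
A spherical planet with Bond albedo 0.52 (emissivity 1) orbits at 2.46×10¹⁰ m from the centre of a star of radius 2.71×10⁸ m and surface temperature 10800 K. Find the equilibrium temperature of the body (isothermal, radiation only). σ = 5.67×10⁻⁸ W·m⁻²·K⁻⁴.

The star's surface emits σT_*⁴; at distance d the flux is S = σT_*⁴(R_*/d)².
S = 5.67×10⁻⁸·(10800)⁴·(2.71×10⁸/2.46×10¹⁰)² = 93620 W/m².
For an isothermal sphere T⁴ = (1−a)S/(4σ) = 1.981×10¹¹ K⁴.

T ≈ 667 K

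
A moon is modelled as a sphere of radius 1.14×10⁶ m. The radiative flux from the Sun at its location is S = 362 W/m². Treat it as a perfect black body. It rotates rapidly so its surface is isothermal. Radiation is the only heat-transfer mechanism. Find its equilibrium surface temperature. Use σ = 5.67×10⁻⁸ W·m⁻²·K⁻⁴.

At equilibrium, absorbed power = emitted power.
Absorbing cross-section = πr² = 4.083×10¹² m²; emitting surface = 4πr² = 1.633×10¹³ m² (ratio 4).
S·A_cross = εσ·A_surf·T⁴  ⇒  T⁴ = S/(4σ).
T⁴ = 1.00·362/(4·5.67×10⁻⁸) = 1.596×10⁹ K⁴.
T = (1.596×10⁹)^(1/4).

T ≈ 200 K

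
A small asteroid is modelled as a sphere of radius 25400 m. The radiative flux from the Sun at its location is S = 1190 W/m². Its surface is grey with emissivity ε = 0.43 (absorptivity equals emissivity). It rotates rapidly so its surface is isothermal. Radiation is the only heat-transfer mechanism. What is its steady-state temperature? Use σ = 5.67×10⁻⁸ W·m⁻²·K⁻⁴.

At equilibrium, absorbed power = emitted power.
Absorbing cross-section = πr² = 2.027×10⁹ m²; emitting surface = 4πr² = 8.107×10⁹ m² (ratio 4).
εS·A_cross = εσ·A_surf·T⁴  ⇒  T⁴ = S/(4σ)   (ε cancels).
T⁴ = 1190/(4·5.67×10⁻⁸) = 5.247×10⁹ K⁴.
T = (5.247×10⁹)^(1/4).

T ≈ 269 K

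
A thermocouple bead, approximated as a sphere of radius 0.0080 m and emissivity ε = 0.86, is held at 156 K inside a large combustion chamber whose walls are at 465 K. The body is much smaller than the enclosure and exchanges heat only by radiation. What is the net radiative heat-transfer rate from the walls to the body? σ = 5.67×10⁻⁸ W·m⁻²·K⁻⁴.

For a small grey body in a large enclosure: P_net = εσA(T_body⁴ − T_wall⁴).
A = 4πr² = 8.042×10⁻⁴ m²; T_body⁴ − T_wall⁴ = 5.922×10⁸ − 4.675×10¹⁰ = -4.616×10¹⁰ K⁴.
|P_net| = 0.86·5.67×10⁻⁸·8.042×10⁻⁴·4.616×10¹⁰.

P_net ≈ 1.81 W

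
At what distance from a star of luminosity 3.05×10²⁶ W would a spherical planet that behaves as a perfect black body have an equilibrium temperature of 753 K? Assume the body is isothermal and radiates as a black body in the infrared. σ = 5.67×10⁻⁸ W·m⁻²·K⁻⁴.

For an isothermal black-emitting sphere, (1−a)S·πr² = σ·4πr²·T⁴ ⇒ S = 4σT⁴/(1−a).
S = 4·5.67×10⁻⁸·(753)⁴/1.00 = 72920 W/m².
Flux falls as S = L/(4πd²), so d = √(L/(4πS)) = √(3.05×10²⁶/(4π·72920)).

d ≈ 1.82×10¹⁰ m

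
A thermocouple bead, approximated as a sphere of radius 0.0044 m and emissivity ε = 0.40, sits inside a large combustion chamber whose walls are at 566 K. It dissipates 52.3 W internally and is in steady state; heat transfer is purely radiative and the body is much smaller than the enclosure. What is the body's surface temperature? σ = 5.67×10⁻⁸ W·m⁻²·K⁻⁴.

For a small grey body in a large enclosure, net radiated power = εσA(T⁴ − T_w⁴).
Steady state: P = εσA(T⁴ − T_w⁴) with A = 4πr² = 2.433×10⁻⁴ m².
T⁴ = P/(εσA) + T_w⁴ = 52.3/(0.40·5.67×10⁻⁸·2.433×10⁻⁴) + (566)⁴
    = 9.479×10¹² + 1.026×10¹¹ = 9.581×10¹² K⁴.

T ≈ 1760 K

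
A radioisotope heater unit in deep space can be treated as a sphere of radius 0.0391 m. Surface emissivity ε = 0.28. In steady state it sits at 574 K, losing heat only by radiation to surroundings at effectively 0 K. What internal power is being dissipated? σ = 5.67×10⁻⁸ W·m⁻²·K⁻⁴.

Steady state: P = εσA T⁴.
A = 4πr² = 0.01921 m²; T⁴ = (574)⁴ = 1.086×10¹¹ K⁴.
P = 0.28 × 5.67×10⁻⁸ × 0.01921 × 1.086×10¹¹.

P ≈ 33.1 W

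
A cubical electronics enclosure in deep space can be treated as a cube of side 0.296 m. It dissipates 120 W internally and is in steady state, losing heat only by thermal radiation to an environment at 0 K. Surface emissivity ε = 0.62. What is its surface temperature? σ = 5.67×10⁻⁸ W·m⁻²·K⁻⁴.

Steady state: internal power = radiated power, P = εσA T⁴.
Radiating area A = 6L² = 0.5257 m².
T⁴ = P/(εσA) = 120/(0.62·5.67×10⁻⁸·0.5257) = 6.493×10⁹ K⁴.
T = (6.493×10⁹)^(1/4).

T ≈ 284 K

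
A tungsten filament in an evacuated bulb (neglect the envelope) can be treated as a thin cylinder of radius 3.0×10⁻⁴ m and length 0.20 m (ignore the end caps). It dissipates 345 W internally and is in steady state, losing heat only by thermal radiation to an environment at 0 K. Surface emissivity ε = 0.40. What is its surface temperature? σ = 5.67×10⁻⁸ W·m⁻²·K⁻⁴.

Steady state: internal power = radiated power, P = εσA T⁴.
Radiating area A = 2πrL = 3.770×10⁻⁴ m².
T⁴ = P/(εσA) = 345/(0.40·5.67×10⁻⁸·3.770×10⁻⁴) = 4.035×10¹³ K⁴.
T = (4.035×10¹³)^(1/4).

T ≈ 2520 K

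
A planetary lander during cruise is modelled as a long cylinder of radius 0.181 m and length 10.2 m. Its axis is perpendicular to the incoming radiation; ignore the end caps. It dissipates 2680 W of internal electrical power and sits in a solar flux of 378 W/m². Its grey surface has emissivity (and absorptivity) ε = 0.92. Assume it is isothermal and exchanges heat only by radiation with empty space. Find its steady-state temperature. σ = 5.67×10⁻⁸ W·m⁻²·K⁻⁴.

At steady state, absorbed solar power + internal power = radiated power.
Absorbed: α·S·A_cross = 0.92·378·3.692 = 1284 W (cross-section 2rL).
Total input = 1284 + 2680 = 3964 W.
Radiated: εσ·A_surf·T⁴ with A_surf = 2πrL = 11.60 m².
T⁴ = 3964/(0.92·5.67×10⁻⁸·11.60) = 6.551×10⁹ K⁴.

T ≈ 284 K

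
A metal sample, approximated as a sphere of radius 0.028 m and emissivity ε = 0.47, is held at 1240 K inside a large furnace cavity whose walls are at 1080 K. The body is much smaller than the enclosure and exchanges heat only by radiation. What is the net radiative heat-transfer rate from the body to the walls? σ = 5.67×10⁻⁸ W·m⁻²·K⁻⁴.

For a small grey body in a large enclosure: P_net = εσA(T_body⁴ − T_wall⁴).
A = 4πr² = 0.009852 m²; T_body⁴ − T_wall⁴ = 2.364×10¹² − 1.360×10¹² = 1.004×10¹² K⁴.
|P_net| = 0.47·5.67×10⁻⁸·0.009852·1.004×10¹².

P_net ≈ 264 W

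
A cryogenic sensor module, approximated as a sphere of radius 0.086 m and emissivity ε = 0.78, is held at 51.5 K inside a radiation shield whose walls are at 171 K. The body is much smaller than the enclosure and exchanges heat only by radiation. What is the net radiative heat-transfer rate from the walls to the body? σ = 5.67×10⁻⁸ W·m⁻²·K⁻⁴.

P_net ≈ 3.49 W

For a small grey body in a large enclosure: P_net = εσA(T_body⁴ − T_wall⁴).
A = 4πr² = 0.09294 m²; T_body⁴ − T_wall⁴ = 7.034×10⁶ − 8.550×10⁸ = -8.480×10⁸ K⁴.
|P_net| = 0.78·5.67×10⁻⁸·0.09294·8.480×10⁸.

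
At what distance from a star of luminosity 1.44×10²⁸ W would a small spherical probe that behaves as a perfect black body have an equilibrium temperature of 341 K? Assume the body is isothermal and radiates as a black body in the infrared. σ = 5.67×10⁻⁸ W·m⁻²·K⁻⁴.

d ≈ 6.11×10¹¹ m

For an isothermal black-emitting sphere, (1−a)S·πr² = σ·4πr²·T⁴ ⇒ S = 4σT⁴/(1−a).
S = 4·5.67×10⁻⁸·(341)⁴/1.00 = 3067 W/m².
Flux falls as S = L/(4πd²), so d = √(L/(4πS)) = √(1.44×10²⁸/(4π·3067)).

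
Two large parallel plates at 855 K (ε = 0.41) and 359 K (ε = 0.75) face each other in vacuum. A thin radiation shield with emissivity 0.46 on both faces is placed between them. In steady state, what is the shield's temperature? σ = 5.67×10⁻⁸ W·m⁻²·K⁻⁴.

T_s ≈ 692 K

In steady state the net flux on the hot side equals that on the cold side.
σ(T₁⁴−T_s⁴)/D₁ = σ(T_s⁴−T₂⁴)/D₂, with D₁ = 1/ε₁+1/ε_s−1 = 3.613, D₂ = 1/ε_s+1/ε₂−1 = 2.507.
Solve for T_s⁴: T_s⁴ = (D₂·T₁⁴ + D₁·T₂⁴)/(D₁+D₂) = 2.287×10¹¹ K⁴.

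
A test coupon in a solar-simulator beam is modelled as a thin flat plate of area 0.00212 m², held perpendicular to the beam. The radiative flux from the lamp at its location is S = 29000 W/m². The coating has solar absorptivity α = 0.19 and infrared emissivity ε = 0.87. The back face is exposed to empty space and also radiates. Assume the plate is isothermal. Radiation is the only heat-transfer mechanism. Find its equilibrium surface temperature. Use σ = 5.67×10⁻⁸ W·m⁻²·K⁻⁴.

T ≈ 486 K

At equilibrium, absorbed power = emitted power.
Absorbing cross-section = A = 0.002120 m²; emitting surface = 2A = 0.004240 m² (ratio 2).
αS·A_cross = εσ·A_surf·T⁴  ⇒  T⁴ = αS/(ε·2σ).
T⁴ = 0.190·29000/(0.87·2·5.67×10⁻⁸) = 5.585×10¹⁰ K⁴.
T = (5.585×10¹⁰)^(1/4).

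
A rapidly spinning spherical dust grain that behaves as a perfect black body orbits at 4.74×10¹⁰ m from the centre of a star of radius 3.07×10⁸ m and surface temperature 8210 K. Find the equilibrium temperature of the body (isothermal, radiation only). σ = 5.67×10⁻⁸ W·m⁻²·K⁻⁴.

T ≈ 467 K

The star's surface emits σT_*⁴; at distance d the flux is S = σT_*⁴(R_*/d)².
S = 5.67×10⁻⁸·(8210)⁴·(3.07×10⁸/4.74×10¹⁰)² = 10810 W/m².
For an isothermal sphere T⁴ = (1−a)S/(4σ) = 4.765×10¹⁰ K⁴.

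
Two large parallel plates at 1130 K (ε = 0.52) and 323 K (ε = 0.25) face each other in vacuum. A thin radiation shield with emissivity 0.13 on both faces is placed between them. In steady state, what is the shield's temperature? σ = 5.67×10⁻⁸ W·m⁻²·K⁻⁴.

In steady state the net flux on the hot side equals that on the cold side.
σ(T₁⁴−T_s⁴)/D₁ = σ(T_s⁴−T₂⁴)/D₂, with D₁ = 1/ε₁+1/ε_s−1 = 8.615, D₂ = 1/ε_s+1/ε₂−1 = 10.69.
Solve for T_s⁴: T_s⁴ = (D₂·T₁⁴ + D₁·T₂⁴)/(D₁+D₂) = 9.078×10¹¹ K⁴.

T_s ≈ 976 K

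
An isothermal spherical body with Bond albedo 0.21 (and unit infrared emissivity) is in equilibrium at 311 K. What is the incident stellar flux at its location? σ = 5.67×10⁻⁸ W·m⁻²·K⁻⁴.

S ≈ 2690 W/m²

(1−a)S·πr² = σ·4πr²·T⁴ ⇒ S = 4σT⁴/(1−a).
S = 4·5.67×10⁻⁸·9.355×10⁹/0.790.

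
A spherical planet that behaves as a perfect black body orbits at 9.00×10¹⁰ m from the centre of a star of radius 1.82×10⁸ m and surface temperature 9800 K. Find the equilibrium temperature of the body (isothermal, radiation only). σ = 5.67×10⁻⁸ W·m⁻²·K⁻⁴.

The star's surface emits σT_*⁴; at distance d the flux is S = σT_*⁴(R_*/d)².
S = 5.67×10⁻⁸·(9800)⁴·(1.82×10⁸/9.00×10¹⁰)² = 2139 W/m².
For an isothermal sphere T⁴ = (1−a)S/(4σ) = 9.430×10⁹ K⁴.

T ≈ 312 K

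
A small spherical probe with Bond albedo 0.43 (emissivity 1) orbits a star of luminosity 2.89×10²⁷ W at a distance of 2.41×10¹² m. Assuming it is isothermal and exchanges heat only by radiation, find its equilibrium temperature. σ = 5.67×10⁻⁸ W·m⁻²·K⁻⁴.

First find the stellar flux at distance d: S = L/(4πd²) = 2.89×10²⁷/(4π·(2.41×10¹²)²) = 39.60 W/m².
For an isothermal sphere, absorbed (1−a)S·πr² = emitted σ·4πr²·T⁴, so T⁴ = (1−a)S/(4σ).
T⁴ = 0.570·39.60/(4·5.67×10⁻⁸) = 9.951×10⁷ K⁴.

T ≈ 99.9 K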